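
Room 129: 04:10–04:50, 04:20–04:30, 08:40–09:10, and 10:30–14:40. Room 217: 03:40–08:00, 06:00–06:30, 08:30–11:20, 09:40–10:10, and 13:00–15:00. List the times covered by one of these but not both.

03:40–04:10, 04:50–08:00, 08:30–08:40, 09:10–10:30, 11:20–13:00, 14:40–15:00

A, merged: 04:10–04:50, 08:40–09:10, 10:30–14:40.
B, merged: 03:40–08:00, 08:30–11:20, 13:00–15:00.
Only in the first: 11:20–13:00.
Only in the second: 03:40–04:10, 04:50–08:00, 08:30–08:40, 09:10–10:30, 14:40–15:00.
Together these are the periods covered by exactly one.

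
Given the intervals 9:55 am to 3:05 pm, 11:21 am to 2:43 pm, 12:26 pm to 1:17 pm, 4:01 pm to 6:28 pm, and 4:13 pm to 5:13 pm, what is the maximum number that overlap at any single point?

3

At 12:26 pm, 3 of the intervals are simultaneously active.
No point has more.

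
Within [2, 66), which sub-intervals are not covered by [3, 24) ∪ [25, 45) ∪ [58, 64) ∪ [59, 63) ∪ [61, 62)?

The merged coverage is [3, 24), [25, 45), [58, 64).
Gaps within [2, 66): [2, 3), [24, 25), [45, 58), [64, 66).

[2, 3) ∪ [24, 25) ∪ [45, 58) ∪ [64, 66)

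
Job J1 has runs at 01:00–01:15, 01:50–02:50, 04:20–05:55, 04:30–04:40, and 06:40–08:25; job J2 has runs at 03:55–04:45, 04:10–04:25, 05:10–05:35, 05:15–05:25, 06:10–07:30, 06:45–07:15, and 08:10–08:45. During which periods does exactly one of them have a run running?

01:00–01:15, 01:50–02:50, 03:55–04:20, 04:45–05:10, 05:35–05:55, 06:10–06:40, 07:30–08:10, 08:25–08:45

Merge the first list: 01:00–01:15, 01:50–02:50, 04:20–05:55, 06:40–08:25.
Merge the second list: 03:55–04:45, 05:10–05:35, 06:10–07:30, 08:10–08:45.
A \ B = 01:00–01:15, 01:50–02:50, 04:45–05:10, 05:35–05:55, 07:30–08:10.
B \ A = 03:55–04:20, 06:10–06:40, 08:25–08:45.
Union of the two gives the symmetric difference.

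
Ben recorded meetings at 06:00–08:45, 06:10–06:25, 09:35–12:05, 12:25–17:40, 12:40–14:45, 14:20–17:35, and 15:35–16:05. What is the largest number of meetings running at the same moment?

3

Walk the sorted start/end points keeping a running depth.
The depth first hits 3 at 14:20.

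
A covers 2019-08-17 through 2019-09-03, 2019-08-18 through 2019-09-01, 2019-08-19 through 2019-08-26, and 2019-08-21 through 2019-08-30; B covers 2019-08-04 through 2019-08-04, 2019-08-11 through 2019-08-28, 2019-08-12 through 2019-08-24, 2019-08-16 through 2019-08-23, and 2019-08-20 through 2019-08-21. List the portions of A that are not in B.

2019-08-29 through 2019-09-03

Merge the first list: 2019-08-17 through 2019-09-03.
Merge the second list: 2019-08-04 through 2019-08-04, 2019-08-11 through 2019-08-28.
2019-08-17 through 2019-09-03 with B removed leaves 2019-08-29 through 2019-09-03.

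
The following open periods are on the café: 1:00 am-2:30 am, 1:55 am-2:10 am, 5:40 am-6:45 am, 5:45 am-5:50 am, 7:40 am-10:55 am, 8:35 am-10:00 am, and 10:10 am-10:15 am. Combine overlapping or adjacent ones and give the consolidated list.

1:55 am–2:10 am overlaps/touches 1:00 am–2:30 am → extend to 1:00 am–2:30 am.
5:40 am–6:45 am is disjoint → start new block.
5:45 am–5:50 am overlaps/touches 5:40 am–6:45 am → extend to 5:40 am–6:45 am.
7:40 am–10:55 am is disjoint → start new block.
8:35 am–10:00 am overlaps/touches 7:40 am–10:55 am → extend to 7:40 am–10:55 am.
10:10 am–10:15 am overlaps/touches 7:40 am–10:55 am → extend to 7:40 am–10:55 am.

1:00 am–2:30 am, 5:40 am–6:45 am, 7:40 am–10:55 am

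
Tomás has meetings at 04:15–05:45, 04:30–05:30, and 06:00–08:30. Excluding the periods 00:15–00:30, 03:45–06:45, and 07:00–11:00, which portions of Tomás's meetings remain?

06:45–07:00

A, merged: 04:15–05:45, 06:00–08:30.
04:15–05:45: entirely removed.
06:00–08:30 \ B = 06:45–07:00.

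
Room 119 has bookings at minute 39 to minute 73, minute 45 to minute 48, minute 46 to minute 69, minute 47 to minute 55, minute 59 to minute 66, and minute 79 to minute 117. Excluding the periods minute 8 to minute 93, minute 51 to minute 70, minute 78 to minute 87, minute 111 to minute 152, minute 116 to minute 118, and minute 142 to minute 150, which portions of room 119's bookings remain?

minute 93 to minute 111

A, merged: minute 39 to minute 73, minute 79 to minute 117.
B, merged: minute 8 to minute 93, minute 111 to minute 152.
minute 39 to minute 73 lies entirely inside B → drops out.
minute 79 to minute 117 with B removed leaves minute 93 to minute 111.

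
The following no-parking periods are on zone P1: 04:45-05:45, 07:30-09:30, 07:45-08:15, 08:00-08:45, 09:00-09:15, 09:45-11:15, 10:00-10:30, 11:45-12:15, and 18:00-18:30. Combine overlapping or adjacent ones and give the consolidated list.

07:30–09:30 is disjoint → start new block.
07:45–08:15 overlaps/touches 07:30–09:30 → extend to 07:30–09:30.
08:00–08:45 overlaps/touches 07:30–09:30 → extend to 07:30–09:30.
09:00–09:15 overlaps/touches 07:30–09:30 → extend to 07:30–09:30.
09:45–11:15 is disjoint → start new block.
10:00–10:30 overlaps/touches 09:45–11:15 → extend to 09:45–11:15.
11:45–12:15 is disjoint → start new block.
18:00–18:30 is disjoint → start new block.

04:45–05:45, 07:30–09:30, 09:45–11:15, 11:45–12:15, 18:00–18:30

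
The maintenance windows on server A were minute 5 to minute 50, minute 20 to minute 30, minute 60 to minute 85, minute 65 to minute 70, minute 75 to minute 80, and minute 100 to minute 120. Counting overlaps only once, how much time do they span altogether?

Merged: minute 5 to minute 50, minute 60 to minute 85, minute 100 to minute 120.
Lengths: 45 minutes + 25 minutes + 20 minutes = 90 minutes.

90 minutes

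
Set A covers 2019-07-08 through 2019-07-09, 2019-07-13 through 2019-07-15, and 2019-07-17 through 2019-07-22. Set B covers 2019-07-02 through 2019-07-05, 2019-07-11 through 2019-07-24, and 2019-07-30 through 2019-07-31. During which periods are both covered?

2019-07-08 through 2019-07-09: no overlap with the second set.
2019-07-13 through 2019-07-15 meets the second set on 2019-07-13 through 2019-07-15.
2019-07-17 through 2019-07-22 meets the second set on 2019-07-17 through 2019-07-22.

2019-07-13 through 2019-07-15, 2019-07-17 through 2019-07-22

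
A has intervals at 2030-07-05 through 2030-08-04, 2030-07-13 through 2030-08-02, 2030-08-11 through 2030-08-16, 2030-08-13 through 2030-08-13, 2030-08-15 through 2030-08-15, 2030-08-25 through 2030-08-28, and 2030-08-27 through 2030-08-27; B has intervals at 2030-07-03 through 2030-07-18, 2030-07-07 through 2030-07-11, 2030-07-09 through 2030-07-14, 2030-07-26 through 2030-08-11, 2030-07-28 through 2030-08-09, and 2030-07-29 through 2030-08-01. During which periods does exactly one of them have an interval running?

2030-07-03 through 2030-07-04, 2030-07-19 through 2030-07-25, 2030-08-05 through 2030-08-10, 2030-08-12 through 2030-08-16, 2030-08-25 through 2030-08-28

First set merges to 2030-07-05 through 2030-08-04, 2030-08-11 through 2030-08-16, 2030-08-25 through 2030-08-28.
Second set merges to 2030-07-03 through 2030-07-18, 2030-07-26 through 2030-08-11.
A \ B = 2030-07-19 through 2030-07-25, 2030-08-12 through 2030-08-16, 2030-08-25 through 2030-08-28.
B \ A = 2030-07-03 through 2030-07-04, 2030-08-05 through 2030-08-10.
Union of the two gives the symmetric difference.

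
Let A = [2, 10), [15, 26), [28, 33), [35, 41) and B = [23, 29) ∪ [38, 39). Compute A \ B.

[2, 10) ∪ [15, 23) ∪ [29, 33) ∪ [35, 38) ∪ [39, 41)

[2, 10): no B overlap → unchanged.
[15, 26) minus B → [15, 23).
[28, 33) minus B → [29, 33).
[35, 41) minus B → [35, 38), [39, 41).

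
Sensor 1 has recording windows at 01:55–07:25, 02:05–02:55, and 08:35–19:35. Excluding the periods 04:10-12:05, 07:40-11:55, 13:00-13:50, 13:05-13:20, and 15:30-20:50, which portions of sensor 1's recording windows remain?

Merge the first list: 01:55–07:25, 08:35–19:35.
Merge the second list: 04:10–12:05, 13:00–13:50, 15:30–20:50.
01:55–07:25 minus B → 01:55–04:10.
08:35–19:35 minus B → 12:05–13:00, 13:50–15:30.

01:55–04:10, 12:05–13:00, 13:50–15:30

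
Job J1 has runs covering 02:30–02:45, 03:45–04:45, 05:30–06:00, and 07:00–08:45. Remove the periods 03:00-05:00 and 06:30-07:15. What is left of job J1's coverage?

02:30–02:45, 05:30–06:00, 07:15–08:45

02:30–02:45: no B overlap → unchanged.
03:45–04:45: fully covered by B → removed.
05:30–06:00: no B overlap → unchanged.
07:00–08:45 minus B → 07:15–08:45.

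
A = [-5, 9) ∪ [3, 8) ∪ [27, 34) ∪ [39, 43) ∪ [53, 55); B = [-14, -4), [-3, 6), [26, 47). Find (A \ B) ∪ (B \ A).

A, merged: [-5, 9), [27, 34), [39, 43), [53, 55).
A but not B: [-4, -3), [6, 9), [53, 55).
B but not A: [-14, -5), [26, 27), [34, 39), [43, 47).
Combining gives A △ B.

[-14, -5) ∪ [-4, -3) ∪ [6, 9) ∪ [26, 27) ∪ [34, 39) ∪ [43, 47) ∪ [53, 55)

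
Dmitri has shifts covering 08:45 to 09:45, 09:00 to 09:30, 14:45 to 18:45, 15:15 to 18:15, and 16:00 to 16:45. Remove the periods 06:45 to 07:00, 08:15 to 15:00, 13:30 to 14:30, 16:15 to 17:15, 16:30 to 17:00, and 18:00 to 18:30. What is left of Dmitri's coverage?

15:00–16:15, 17:15–18:00, 18:30–18:45

First set merges to 08:45–09:45, 14:45–18:45.
Second set merges to 06:45–07:00, 08:15–15:00, 16:15–17:15, 18:00–18:30.
08:45–09:45: fully covered by B → removed.
14:45–18:45 minus B → 15:00–16:15, 17:15–18:00, 18:30–18:45.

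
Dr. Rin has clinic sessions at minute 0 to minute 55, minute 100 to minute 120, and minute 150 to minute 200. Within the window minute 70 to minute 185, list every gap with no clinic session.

minute 70 to minute 100, minute 120 to minute 150

The merged coverage is minute 0 to minute 55, minute 100 to minute 120, minute 150 to minute 200.
Gaps within minute 70 to minute 185: minute 70 to minute 100, minute 120 to minute 150.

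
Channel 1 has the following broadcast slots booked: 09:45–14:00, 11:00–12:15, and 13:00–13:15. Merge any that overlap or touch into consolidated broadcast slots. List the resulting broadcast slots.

09:45–14:00

11:00–12:15 overlaps/touches 09:45–14:00 → extend to 09:45–14:00.
13:00–13:15 overlaps/touches 09:45–14:00 → extend to 09:45–14:00.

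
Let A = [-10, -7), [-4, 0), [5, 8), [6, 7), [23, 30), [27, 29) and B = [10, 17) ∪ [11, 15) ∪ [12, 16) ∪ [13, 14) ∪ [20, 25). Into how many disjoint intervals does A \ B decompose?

4

A, merged: [-10, -7), [-4, 0), [5, 8), [23, 30).
B, merged: [10, 17), [20, 25).
A \ B = [-10, -7), [-4, 0), [5, 8), [25, 30).
That is 4 disjoint pieces.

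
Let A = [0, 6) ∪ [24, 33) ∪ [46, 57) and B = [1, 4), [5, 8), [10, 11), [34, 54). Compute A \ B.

[0, 1) ∪ [4, 5) ∪ [24, 33) ∪ [54, 57)

[0, 6) minus B → [0, 1), [4, 5).
[24, 33): no B overlap → unchanged.
[46, 57) minus B → [54, 57).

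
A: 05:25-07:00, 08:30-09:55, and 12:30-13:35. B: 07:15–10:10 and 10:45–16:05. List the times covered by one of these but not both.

Only in the first: 05:25–07:00.
Only in the second: 07:15–08:30, 09:55–10:10, 10:45–12:30, 13:35–16:05.
Together these are the periods covered by exactly one.

05:25–07:00, 07:15–08:30, 09:55–10:10, 10:45–12:30, 13:35–16:05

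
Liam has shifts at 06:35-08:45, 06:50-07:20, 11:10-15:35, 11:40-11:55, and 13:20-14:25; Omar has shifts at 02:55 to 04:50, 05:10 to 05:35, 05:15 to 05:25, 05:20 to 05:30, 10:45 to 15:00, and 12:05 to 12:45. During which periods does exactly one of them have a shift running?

First set merges to 06:35–08:45, 11:10–15:35.
Second set merges to 02:55–04:50, 05:10–05:35, 10:45–15:00.
A but not B: 06:35–08:45, 15:00–15:35.
B but not A: 02:55–04:50, 05:10–05:35, 10:45–11:10.
Combining gives A △ B.

02:55–04:50, 05:10–05:35, 06:35–08:45, 10:45–11:10, 15:00–15:35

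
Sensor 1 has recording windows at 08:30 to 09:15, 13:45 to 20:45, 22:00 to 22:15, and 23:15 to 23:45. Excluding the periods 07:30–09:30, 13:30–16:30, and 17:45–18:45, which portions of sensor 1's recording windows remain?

08:30-09:15 lies entirely inside B → drops out.
13:45-20:45 with B removed leaves 16:30-17:45, 18:45-20:45.
22:00-22:15 is untouched.
23:15-23:45 is untouched.

16:30-17:45, 18:45-20:45, 22:00-22:15, 23:15-23:45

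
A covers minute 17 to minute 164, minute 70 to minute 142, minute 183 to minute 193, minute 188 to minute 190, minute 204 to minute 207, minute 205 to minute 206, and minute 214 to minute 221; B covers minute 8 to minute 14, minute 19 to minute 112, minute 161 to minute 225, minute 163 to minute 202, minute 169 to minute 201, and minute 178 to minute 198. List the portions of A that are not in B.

minute 17 to minute 19, minute 112 to minute 161

A, merged: minute 17 to minute 164, minute 183 to minute 193, minute 204 to minute 207, minute 214 to minute 221.
B, merged: minute 8 to minute 14, minute 19 to minute 112, minute 161 to minute 225.
minute 17 to minute 164 \ B = minute 17 to minute 19, minute 112 to minute 161.
minute 183 to minute 193: entirely removed.
minute 204 to minute 207: entirely removed.
minute 214 to minute 221: entirely removed.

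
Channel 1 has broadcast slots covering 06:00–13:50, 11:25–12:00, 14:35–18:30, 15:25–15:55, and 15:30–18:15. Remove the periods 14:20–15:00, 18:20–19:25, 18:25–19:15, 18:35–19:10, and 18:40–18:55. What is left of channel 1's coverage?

06:00-13:50, 15:00-18:20

Merge the first list: 06:00-13:50, 14:35-18:30.
Merge the second list: 14:20-15:00, 18:20-19:25.
06:00-13:50: no B overlap → unchanged.
14:35-18:30 minus B → 15:00-18:20.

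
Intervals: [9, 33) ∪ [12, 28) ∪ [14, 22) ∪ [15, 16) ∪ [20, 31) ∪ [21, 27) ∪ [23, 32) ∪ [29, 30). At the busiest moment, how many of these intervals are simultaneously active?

5

Sweep endpoints in order; track running count of active intervals.
Peak of 5 reached at 21.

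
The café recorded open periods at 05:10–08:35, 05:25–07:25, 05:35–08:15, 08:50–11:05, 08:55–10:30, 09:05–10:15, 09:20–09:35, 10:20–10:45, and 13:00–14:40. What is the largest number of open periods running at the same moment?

4

Walk the sorted start/end points keeping a running depth.
The depth first hits 4 at 09:20.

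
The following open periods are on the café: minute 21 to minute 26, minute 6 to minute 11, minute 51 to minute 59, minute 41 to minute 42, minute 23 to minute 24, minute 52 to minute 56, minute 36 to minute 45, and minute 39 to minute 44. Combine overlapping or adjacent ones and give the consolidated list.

Sort by start: minute 6 to minute 11, minute 21 to minute 26, minute 23 to minute 24, minute 36 to minute 45, minute 39 to minute 44, minute 41 to minute 42, minute 51 to minute 59, minute 52 to minute 56.
minute 21 to minute 26 is disjoint → start new block.
minute 23 to minute 24 overlaps/touches minute 21 to minute 26 → extend to minute 21 to minute 26.
minute 36 to minute 45 is disjoint → start new block.
minute 39 to minute 44 overlaps/touches minute 36 to minute 45 → extend to minute 36 to minute 45.
minute 41 to minute 42 overlaps/touches minute 36 to minute 45 → extend to minute 36 to minute 45.
minute 51 to minute 59 is disjoint → start new block.
minute 52 to minute 56 overlaps/touches minute 51 to minute 59 → extend to minute 51 to minute 59.

minute 6 to minute 11, minute 21 to minute 26, minute 36 to minute 45, minute 51 to minute 59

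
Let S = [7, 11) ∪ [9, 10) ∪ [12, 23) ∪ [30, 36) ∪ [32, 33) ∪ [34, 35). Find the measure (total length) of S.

21

Merged: [7, 11), [12, 23), [30, 36).
Lengths: 4 + 11 + 6 = 21.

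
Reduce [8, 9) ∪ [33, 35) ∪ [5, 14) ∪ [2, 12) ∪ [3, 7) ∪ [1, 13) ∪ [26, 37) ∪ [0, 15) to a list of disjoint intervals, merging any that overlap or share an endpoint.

[0, 15) ∪ [26, 37)

Sort by start: [0, 15), [1, 13), [2, 12), [3, 7), [5, 14), [8, 9), [26, 37), [33, 35).
[1, 13) overlaps/touches [0, 15) → extend to [0, 15).
[2, 12) overlaps/touches [0, 15) → extend to [0, 15).
[3, 7) overlaps/touches [0, 15) → extend to [0, 15).
[5, 14) overlaps/touches [0, 15) → extend to [0, 15).
[8, 9) overlaps/touches [0, 15) → extend to [0, 15).
[26, 37) is disjoint → start new block.
[33, 35) overlaps/touches [26, 37) → extend to [26, 37).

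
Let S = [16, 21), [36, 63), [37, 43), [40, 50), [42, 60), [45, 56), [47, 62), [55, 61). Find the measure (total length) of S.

32

Merged: [16, 21), [36, 63).
Lengths: 5 + 27 = 32.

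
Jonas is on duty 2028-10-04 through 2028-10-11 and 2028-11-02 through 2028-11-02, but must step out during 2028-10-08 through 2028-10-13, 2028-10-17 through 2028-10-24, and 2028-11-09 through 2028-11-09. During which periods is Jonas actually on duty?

2028-10-04 through 2028-10-07, 2028-11-02 through 2028-11-02

2028-10-04 through 2028-10-11 \ B = 2028-10-04 through 2028-10-07.
2028-11-02 through 2028-11-02: nothing removed.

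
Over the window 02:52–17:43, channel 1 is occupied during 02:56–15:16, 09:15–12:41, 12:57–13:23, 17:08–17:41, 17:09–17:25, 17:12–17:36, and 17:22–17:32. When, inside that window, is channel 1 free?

02:52–02:56, 15:16–17:08, 17:41–17:43

The merged coverage is 02:56–15:16, 17:08–17:41.
Gaps within 02:52–17:43: 02:52–02:56, 15:16–17:08, 17:41–17:43.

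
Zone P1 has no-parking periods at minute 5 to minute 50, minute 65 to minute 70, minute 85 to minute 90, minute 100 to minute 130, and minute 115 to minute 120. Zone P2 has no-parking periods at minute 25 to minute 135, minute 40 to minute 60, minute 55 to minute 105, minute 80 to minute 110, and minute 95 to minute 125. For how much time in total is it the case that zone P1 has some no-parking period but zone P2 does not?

First set merges to minute 5 to minute 50, minute 65 to minute 70, minute 85 to minute 90, minute 100 to minute 130.
Second set merges to minute 25 to minute 135.
A \ B = minute 5 to minute 25.
Total: 20 minutes.

20 minutes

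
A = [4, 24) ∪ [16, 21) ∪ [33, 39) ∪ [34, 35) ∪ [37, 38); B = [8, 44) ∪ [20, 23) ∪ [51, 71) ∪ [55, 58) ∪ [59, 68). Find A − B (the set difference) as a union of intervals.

First set merges to [4, 24), [33, 39).
Second set merges to [8, 44), [51, 71).
[4, 24) minus B → [4, 8).
[33, 39): fully covered by B → removed.

[4, 8)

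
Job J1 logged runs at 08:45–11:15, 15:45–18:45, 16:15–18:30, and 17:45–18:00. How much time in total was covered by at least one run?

Merged: 08:45-11:15, 15:45-18:45.
Lengths: 2 h 30 min + 3 h = 5 h 30 min.

5 h 30 min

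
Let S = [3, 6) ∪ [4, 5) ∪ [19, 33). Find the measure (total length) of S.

Merged: [3, 6), [19, 33).
Lengths: 3 + 14 = 17.

17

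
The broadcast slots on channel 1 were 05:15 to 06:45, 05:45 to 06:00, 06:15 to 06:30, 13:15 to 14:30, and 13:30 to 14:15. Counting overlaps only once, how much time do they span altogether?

2 h 45 min

Merged: 05:15-06:45, 13:15-14:30.
Lengths: 1 h 30 min + 1 h 15 min = 2 h 45 min.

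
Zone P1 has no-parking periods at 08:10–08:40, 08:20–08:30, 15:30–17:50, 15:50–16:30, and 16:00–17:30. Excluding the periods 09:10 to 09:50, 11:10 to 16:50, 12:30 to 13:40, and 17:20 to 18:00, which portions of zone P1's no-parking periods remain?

A, merged: 08:10-08:40, 15:30-17:50.
B, merged: 09:10-09:50, 11:10-16:50, 17:20-18:00.
08:10-08:40: nothing removed.
15:30-17:50 \ B = 16:50-17:20.

08:10-08:40, 16:50-17:20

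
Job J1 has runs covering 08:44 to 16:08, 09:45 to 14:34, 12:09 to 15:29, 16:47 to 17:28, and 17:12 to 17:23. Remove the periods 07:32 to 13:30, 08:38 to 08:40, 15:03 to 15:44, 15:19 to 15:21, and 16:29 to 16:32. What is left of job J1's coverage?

First set merges to 08:44–16:08, 16:47–17:28.
Second set merges to 07:32–13:30, 15:03–15:44, 16:29–16:32.
08:44–16:08 minus B → 13:30–15:03, 15:44–16:08.
16:47–17:28: no B overlap → unchanged.

13:30–15:03, 15:44–16:08, 16:47–17:28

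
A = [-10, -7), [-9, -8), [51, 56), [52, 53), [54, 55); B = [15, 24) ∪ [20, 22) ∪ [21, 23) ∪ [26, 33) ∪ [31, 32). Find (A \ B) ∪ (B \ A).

[-10, -7) ∪ [15, 24) ∪ [26, 33) ∪ [51, 56)

First set merges to [-10, -7), [51, 56).
Second set merges to [15, 24), [26, 33).
A \ B = [-10, -7), [51, 56).
B \ A = [15, 24), [26, 33).
Union of the two gives the symmetric difference.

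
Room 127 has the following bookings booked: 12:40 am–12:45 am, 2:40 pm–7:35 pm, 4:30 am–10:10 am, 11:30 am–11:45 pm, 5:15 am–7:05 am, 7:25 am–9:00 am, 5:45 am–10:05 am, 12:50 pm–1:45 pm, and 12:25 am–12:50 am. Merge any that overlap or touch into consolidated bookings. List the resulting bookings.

Sort by start: 12:25 am–12:50 am, 12:40 am–12:45 am, 4:30 am–10:10 am, 5:15 am–7:05 am, 5:45 am–10:05 am, 7:25 am–9:00 am, 11:30 am–11:45 pm, 12:50 pm–1:45 pm, 2:40 pm–7:35 pm.
12:40 am–12:45 am overlaps/touches 12:25 am–12:50 am → extend to 12:25 am–12:50 am.
4:30 am–10:10 am is disjoint → start new block.
5:15 am–7:05 am overlaps/touches 4:30 am–10:10 am → extend to 4:30 am–10:10 am.
5:45 am–10:05 am overlaps/touches 4:30 am–10:10 am → extend to 4:30 am–10:10 am.
7:25 am–9:00 am overlaps/touches 4:30 am–10:10 am → extend to 4:30 am–10:10 am.
11:30 am–11:45 pm is disjoint → start new block.
12:50 pm–1:45 pm overlaps/touches 11:30 am–11:45 pm → extend to 11:30 am–11:45 pm.
2:40 pm–7:35 pm overlaps/touches 11:30 am–11:45 pm → extend to 11:30 am–11:45 pm.

12:25 am–12:50 am, 4:30 am–10:10 am, 11:30 am–11:45 pm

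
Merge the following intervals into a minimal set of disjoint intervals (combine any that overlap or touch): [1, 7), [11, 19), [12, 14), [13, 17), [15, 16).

[11, 19) is disjoint → start new block.
[12, 14) overlaps/touches [11, 19) → extend to [11, 19).
[13, 17) overlaps/touches [11, 19) → extend to [11, 19).
[15, 16) overlaps/touches [11, 19) → extend to [11, 19).

[1, 7) ∪ [11, 19)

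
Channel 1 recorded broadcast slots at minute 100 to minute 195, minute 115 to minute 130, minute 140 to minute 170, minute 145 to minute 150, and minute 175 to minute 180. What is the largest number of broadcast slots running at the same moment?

3

At minute 145, 3 of the intervals are simultaneously active.
No point has more.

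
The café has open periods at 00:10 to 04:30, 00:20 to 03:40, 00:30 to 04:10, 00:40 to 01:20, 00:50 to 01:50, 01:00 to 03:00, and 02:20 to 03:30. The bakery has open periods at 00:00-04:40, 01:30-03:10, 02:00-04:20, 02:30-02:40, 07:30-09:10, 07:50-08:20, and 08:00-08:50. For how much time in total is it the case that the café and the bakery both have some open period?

First set merges to 00:10–04:30.
Second set merges to 00:00–04:40, 07:30–09:10.
A ∩ B = 00:10–04:30.
Total: 4 h 20 min.

4 h 20 min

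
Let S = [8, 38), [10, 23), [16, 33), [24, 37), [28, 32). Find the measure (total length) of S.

30

Merged: [8, 38).
Length: 30.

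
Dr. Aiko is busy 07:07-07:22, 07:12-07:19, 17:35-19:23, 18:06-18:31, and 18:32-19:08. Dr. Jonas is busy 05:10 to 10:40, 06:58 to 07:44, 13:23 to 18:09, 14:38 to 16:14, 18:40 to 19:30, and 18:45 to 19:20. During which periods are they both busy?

07:07-07:22, 17:35-18:09, 18:40-19:23

A, merged: 07:07-07:22, 17:35-19:23.
B, merged: 05:10-10:40, 13:23-18:09, 18:40-19:30.
07:07-07:22 meets the second set on 07:07-07:22.
17:35-19:23 meets the second set on 17:35-18:09, 18:40-19:23.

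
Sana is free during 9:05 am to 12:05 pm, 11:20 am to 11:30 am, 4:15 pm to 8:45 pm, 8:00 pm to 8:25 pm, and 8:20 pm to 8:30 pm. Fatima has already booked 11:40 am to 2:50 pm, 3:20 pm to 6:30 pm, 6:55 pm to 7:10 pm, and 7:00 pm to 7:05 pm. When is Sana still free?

9:05 am-11:40 am, 6:30 pm-6:55 pm, 7:10 pm-8:45 pm

First set merges to 9:05 am-12:05 pm, 4:15 pm-8:45 pm.
Second set merges to 11:40 am-2:50 pm, 3:20 pm-6:30 pm, 6:55 pm-7:10 pm.
9:05 am-12:05 pm with B removed leaves 9:05 am-11:40 am.
4:15 pm-8:45 pm with B removed leaves 6:30 pm-6:55 pm, 7:10 pm-8:45 pm.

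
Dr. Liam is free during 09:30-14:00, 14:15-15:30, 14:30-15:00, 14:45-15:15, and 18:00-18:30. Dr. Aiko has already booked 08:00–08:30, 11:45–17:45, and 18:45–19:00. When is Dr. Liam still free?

Merge the first list: 09:30-14:00, 14:15-15:30, 18:00-18:30.
09:30-14:00 \ B = 09:30-11:45.
14:15-15:30: entirely removed.
18:00-18:30: nothing removed.

09:30-11:45, 18:00-18:30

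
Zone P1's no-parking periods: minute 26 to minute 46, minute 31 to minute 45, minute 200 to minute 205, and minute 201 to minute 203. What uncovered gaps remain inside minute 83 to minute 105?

Covered (merged): minute 26 to minute 46, minute 200 to minute 205.
Complement within minute 83 to minute 105: minute 83 to minute 105.

minute 83 to minute 105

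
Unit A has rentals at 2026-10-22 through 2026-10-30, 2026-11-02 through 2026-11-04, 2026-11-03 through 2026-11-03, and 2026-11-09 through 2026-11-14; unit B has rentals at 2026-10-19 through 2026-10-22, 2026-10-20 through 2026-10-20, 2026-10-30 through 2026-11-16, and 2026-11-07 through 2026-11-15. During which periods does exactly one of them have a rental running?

2026-10-19 through 2026-10-21, 2026-10-23 through 2026-10-29, 2026-10-31 through 2026-11-01, 2026-11-05 through 2026-11-08, 2026-11-15 through 2026-11-16

A, merged: 2026-10-22 through 2026-10-30, 2026-11-02 through 2026-11-04, 2026-11-09 through 2026-11-14.
B, merged: 2026-10-19 through 2026-10-22, 2026-10-30 through 2026-11-16.
Only in the first: 2026-10-23 through 2026-10-29.
Only in the second: 2026-10-19 through 2026-10-21, 2026-10-31 through 2026-11-01, 2026-11-05 through 2026-11-08, 2026-11-15 through 2026-11-16.
Together these are the periods covered by exactly one.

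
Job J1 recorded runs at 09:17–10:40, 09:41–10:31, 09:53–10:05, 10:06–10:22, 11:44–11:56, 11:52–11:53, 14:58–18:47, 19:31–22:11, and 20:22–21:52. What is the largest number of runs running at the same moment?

Sweep endpoints in order; track running count of active intervals.
Peak of 3 reached at 09:53.

3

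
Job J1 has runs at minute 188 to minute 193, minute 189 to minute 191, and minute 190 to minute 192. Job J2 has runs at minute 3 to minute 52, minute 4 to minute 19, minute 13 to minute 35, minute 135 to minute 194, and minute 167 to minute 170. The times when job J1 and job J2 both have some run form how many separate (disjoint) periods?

1

Merge the first list: minute 188 to minute 193.
Merge the second list: minute 3 to minute 52, minute 135 to minute 194.
A ∩ B = minute 188 to minute 193.
That is 1 disjoint piece.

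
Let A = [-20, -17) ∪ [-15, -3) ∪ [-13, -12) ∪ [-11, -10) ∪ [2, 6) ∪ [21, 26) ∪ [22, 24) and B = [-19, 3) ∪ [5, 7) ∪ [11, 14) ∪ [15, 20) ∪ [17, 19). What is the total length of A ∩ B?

16

Merge the first list: [-20, -17), [-15, -3), [2, 6), [21, 26).
Merge the second list: [-19, 3), [5, 7), [11, 14), [15, 20).
A ∩ B = [-19, -17), [-15, -3), [2, 3), [5, 6).
Total: 2 + 12 + 1 + 1 = 16.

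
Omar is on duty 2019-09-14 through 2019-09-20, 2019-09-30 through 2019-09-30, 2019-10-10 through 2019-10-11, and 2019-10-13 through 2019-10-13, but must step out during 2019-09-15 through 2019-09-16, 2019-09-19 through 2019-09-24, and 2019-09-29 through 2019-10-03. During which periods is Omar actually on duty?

2019-09-14 through 2019-09-20 with B removed leaves 2019-09-14 through 2019-09-14, 2019-09-17 through 2019-09-18.
2019-09-30 through 2019-09-30 lies entirely inside B → drops out.
2019-10-10 through 2019-10-11 is untouched.
2019-10-13 through 2019-10-13 is untouched.

2019-09-14 through 2019-09-14, 2019-09-17 through 2019-09-18, 2019-10-10 through 2019-10-11, 2019-10-13 through 2019-10-13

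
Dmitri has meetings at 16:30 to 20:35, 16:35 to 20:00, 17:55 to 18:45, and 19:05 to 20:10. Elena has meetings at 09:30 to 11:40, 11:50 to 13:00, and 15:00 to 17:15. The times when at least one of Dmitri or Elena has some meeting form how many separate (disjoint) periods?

3

First set merges to 16:30-20:35.
A ∪ B = 09:30-11:40, 11:50-13:00, 15:00-20:35.
That is 3 disjoint pieces.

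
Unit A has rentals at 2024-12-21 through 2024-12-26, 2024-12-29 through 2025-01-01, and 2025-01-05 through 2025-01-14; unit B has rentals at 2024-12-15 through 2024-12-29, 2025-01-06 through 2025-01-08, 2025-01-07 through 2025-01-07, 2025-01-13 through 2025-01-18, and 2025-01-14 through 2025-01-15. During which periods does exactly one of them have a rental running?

Second set merges to 2024-12-15 through 2024-12-29, 2025-01-06 through 2025-01-08, 2025-01-13 through 2025-01-18.
A \ B = 2024-12-30 through 2025-01-01, 2025-01-05 through 2025-01-05, 2025-01-09 through 2025-01-12.
B \ A = 2024-12-15 through 2024-12-20, 2024-12-27 through 2024-12-28, 2025-01-15 through 2025-01-18.
Union of the two gives the symmetric difference.

2024-12-15 through 2024-12-20, 2024-12-27 through 2024-12-28, 2024-12-30 through 2025-01-01, 2025-01-05 through 2025-01-05, 2025-01-09 through 2025-01-12, 2025-01-15 through 2025-01-18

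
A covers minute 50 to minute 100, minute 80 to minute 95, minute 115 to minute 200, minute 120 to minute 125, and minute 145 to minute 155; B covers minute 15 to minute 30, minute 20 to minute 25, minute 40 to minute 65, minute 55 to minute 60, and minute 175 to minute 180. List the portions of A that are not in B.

First set merges to minute 50 to minute 100, minute 115 to minute 200.
Second set merges to minute 15 to minute 30, minute 40 to minute 65, minute 175 to minute 180.
minute 50 to minute 100 with B removed leaves minute 65 to minute 100.
minute 115 to minute 200 with B removed leaves minute 115 to minute 175, minute 180 to minute 200.

minute 65 to minute 100, minute 115 to minute 175, minute 180 to minute 200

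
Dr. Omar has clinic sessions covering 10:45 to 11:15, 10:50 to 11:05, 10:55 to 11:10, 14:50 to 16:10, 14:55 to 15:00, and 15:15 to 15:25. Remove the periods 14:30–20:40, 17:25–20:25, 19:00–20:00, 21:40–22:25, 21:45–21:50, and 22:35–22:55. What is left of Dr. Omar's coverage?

First set merges to 10:45–11:15, 14:50–16:10.
Second set merges to 14:30–20:40, 21:40–22:25, 22:35–22:55.
10:45–11:15: nothing removed.
14:50–16:10: entirely removed.

10:45–11:15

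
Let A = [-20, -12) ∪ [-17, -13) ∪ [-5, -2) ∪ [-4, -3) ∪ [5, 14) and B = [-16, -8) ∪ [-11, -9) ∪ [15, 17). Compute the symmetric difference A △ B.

Merge the first list: [-20, -12), [-5, -2), [5, 14).
Merge the second list: [-16, -8), [15, 17).
A \ B = [-20, -16), [-5, -2), [5, 14).
B \ A = [-12, -8), [15, 17).
Union of the two gives the symmetric difference.

[-20, -16) ∪ [-12, -8) ∪ [-5, -2) ∪ [5, 14) ∪ [15, 17)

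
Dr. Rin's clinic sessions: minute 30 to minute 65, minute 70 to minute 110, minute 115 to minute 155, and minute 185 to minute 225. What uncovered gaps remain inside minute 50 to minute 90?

After merging, the occupied span is minute 30 to minute 65, minute 70 to minute 110, minute 115 to minute 155, minute 185 to minute 225.
Uncovered inside minute 50 to minute 90: minute 65 to minute 70.

minute 65 to minute 70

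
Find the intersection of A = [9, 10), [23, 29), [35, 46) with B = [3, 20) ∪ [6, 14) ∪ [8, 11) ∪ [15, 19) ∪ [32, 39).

Second set merges to [3, 20), [32, 39).
[9, 10) meets the second set on [9, 10).
[23, 29): no overlap with the second set.
[35, 46) meets the second set on [35, 39).

[9, 10) ∪ [35, 39)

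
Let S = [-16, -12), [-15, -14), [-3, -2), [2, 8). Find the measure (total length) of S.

Merged: [-16, -12), [-3, -2), [2, 8).
Lengths: 4 + 1 + 6 = 11.

11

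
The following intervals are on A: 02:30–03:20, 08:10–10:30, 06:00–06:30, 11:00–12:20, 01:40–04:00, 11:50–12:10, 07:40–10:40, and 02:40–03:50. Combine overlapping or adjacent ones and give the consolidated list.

01:40–04:00, 06:00–06:30, 07:40–10:40, 11:00–12:20

Sort by start: 01:40–04:00, 02:30–03:20, 02:40–03:50, 06:00–06:30, 07:40–10:40, 08:10–10:30, 11:00–12:20, 11:50–12:10.
02:30–03:20 overlaps/touches 01:40–04:00 → extend to 01:40–04:00.
02:40–03:50 overlaps/touches 01:40–04:00 → extend to 01:40–04:00.
06:00–06:30 is disjoint → start new block.
07:40–10:40 is disjoint → start new block.
08:10–10:30 overlaps/touches 07:40–10:40 → extend to 07:40–10:40.
11:00–12:20 is disjoint → start new block.
11:50–12:10 overlaps/touches 11:00–12:20 → extend to 11:00–12:20.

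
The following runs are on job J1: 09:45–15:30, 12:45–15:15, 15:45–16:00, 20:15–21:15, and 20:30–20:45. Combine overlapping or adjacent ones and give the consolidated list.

12:45–15:15 overlaps/touches 09:45–15:30 → extend to 09:45–15:30.
15:45–16:00 is disjoint → start new block.
20:15–21:15 is disjoint → start new block.
20:30–20:45 overlaps/touches 20:15–21:15 → extend to 20:15–21:15.

09:45–15:30, 15:45–16:00, 20:15–21:15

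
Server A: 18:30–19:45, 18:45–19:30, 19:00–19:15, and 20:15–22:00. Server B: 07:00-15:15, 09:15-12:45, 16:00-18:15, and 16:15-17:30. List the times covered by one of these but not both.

A, merged: 18:30–19:45, 20:15–22:00.
B, merged: 07:00–15:15, 16:00–18:15.
Only in the first: 18:30–19:45, 20:15–22:00.
Only in the second: 07:00–15:15, 16:00–18:15.
Together these are the periods covered by exactly one.

07:00–15:15, 16:00–18:15, 18:30–19:45, 20:15–22:00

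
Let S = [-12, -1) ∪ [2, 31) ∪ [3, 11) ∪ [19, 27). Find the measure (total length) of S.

Merged: [-12, -1), [2, 31).
Lengths: 11 + 29 = 40.

40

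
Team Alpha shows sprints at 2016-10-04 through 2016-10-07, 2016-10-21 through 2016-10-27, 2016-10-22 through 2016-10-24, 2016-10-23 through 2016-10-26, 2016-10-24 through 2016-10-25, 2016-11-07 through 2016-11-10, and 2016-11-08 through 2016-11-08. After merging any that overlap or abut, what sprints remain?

2016-10-21 through 2016-10-27 is disjoint → start new block.
2016-10-22 through 2016-10-24 overlaps/touches 2016-10-21 through 2016-10-27 → extend to 2016-10-21 through 2016-10-27.
2016-10-23 through 2016-10-26 overlaps/touches 2016-10-21 through 2016-10-27 → extend to 2016-10-21 through 2016-10-27.
2016-10-24 through 2016-10-25 overlaps/touches 2016-10-21 through 2016-10-27 → extend to 2016-10-21 through 2016-10-27.
2016-11-07 through 2016-11-10 is disjoint → start new block.
2016-11-08 through 2016-11-08 overlaps/touches 2016-11-07 through 2016-11-10 → extend to 2016-11-07 through 2016-11-10.

2016-10-04 through 2016-10-07, 2016-10-21 through 2016-10-27, 2016-11-07 through 2016-11-10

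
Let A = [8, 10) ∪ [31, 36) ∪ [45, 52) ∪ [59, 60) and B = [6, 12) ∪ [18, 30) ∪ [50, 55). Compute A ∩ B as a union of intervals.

[8, 10) ∪ [50, 52)

[8, 10) ∩ B → [8, 10).
[31, 36) meets no B interval.
[45, 52) ∩ B → [50, 52).
[59, 60) meets no B interval.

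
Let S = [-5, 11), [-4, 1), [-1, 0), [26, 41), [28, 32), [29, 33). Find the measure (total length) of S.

Merged: [-5, 11), [26, 41).
Lengths: 16 + 15 = 31.

31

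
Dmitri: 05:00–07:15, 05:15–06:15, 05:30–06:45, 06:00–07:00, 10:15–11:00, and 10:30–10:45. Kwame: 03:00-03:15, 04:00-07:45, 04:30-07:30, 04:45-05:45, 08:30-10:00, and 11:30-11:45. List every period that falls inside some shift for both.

First set merges to 05:00–07:15, 10:15–11:00.
Second set merges to 03:00–03:15, 04:00–07:45, 08:30–10:00, 11:30–11:45.
05:00–07:15 overlaps B on 05:00–07:15.
10:15–11:00 falls entirely outside B.

05:00–07:15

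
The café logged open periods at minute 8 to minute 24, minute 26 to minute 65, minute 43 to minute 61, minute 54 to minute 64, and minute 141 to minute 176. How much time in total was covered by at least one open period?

Merged: minute 8 to minute 24, minute 26 to minute 65, minute 141 to minute 176.
Lengths: 16 minutes + 39 minutes + 35 minutes = 90 minutes.

90 minutes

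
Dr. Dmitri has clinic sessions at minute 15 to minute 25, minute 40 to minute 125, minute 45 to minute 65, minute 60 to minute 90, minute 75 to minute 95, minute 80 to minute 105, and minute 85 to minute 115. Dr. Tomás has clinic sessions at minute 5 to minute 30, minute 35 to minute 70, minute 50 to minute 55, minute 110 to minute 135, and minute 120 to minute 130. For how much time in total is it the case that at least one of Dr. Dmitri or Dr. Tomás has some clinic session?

125 minutes

Merge the first list: minute 15 to minute 25, minute 40 to minute 125.
Merge the second list: minute 5 to minute 30, minute 35 to minute 70, minute 110 to minute 135.
A ∪ B = minute 5 to minute 30, minute 35 to minute 135.
Total: 25 minutes + 100 minutes = 125 minutes.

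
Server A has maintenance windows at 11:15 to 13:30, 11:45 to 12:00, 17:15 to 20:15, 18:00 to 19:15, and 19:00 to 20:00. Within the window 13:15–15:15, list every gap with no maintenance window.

13:30–15:15

After merging, the occupied span is 11:15–13:30, 17:15–20:15.
Complement within 13:15–15:15: 13:30–15:15.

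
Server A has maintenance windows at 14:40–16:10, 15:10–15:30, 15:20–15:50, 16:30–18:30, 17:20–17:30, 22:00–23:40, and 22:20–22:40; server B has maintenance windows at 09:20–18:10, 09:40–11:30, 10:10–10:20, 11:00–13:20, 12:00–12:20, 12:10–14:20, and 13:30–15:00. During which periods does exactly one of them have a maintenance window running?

09:20–14:40, 16:10–16:30, 18:10–18:30, 22:00–23:40

Merge the first list: 14:40–16:10, 16:30–18:30, 22:00–23:40.
Merge the second list: 09:20–18:10.
A but not B: 18:10–18:30, 22:00–23:40.
B but not A: 09:20–14:40, 16:10–16:30.
Combining gives A △ B.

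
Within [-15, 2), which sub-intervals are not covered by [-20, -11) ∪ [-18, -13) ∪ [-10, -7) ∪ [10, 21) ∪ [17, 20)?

After merging, the occupied span is [-20, -11), [-10, -7), [10, 21).
Gaps within [-15, 2): [-11, -10), [-7, 2).

[-11, -10) ∪ [-7, 2)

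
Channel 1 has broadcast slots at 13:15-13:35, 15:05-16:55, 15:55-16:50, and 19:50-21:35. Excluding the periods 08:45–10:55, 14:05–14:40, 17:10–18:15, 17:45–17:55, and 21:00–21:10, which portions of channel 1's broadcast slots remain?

A, merged: 13:15-13:35, 15:05-16:55, 19:50-21:35.
B, merged: 08:45-10:55, 14:05-14:40, 17:10-18:15, 21:00-21:10.
13:15-13:35 is untouched.
15:05-16:55 is untouched.
19:50-21:35 with B removed leaves 19:50-21:00, 21:10-21:35.

13:15-13:35, 15:05-16:55, 19:50-21:00, 21:10-21:35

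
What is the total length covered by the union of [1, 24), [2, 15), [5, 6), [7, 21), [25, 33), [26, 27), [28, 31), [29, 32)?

31

Merged: [1, 24), [25, 33).
Lengths: 23 + 8 = 31.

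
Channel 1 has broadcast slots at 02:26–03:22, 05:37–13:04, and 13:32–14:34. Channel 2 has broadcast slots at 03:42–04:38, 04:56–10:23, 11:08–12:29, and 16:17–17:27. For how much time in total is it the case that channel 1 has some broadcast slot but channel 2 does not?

A \ B = 02:26-03:22, 10:23-11:08, 12:29-13:04, 13:32-14:34.
Total: 56 min + 45 min + 35 min + 1 h 2 min = 3 h 18 min.

3 h 18 min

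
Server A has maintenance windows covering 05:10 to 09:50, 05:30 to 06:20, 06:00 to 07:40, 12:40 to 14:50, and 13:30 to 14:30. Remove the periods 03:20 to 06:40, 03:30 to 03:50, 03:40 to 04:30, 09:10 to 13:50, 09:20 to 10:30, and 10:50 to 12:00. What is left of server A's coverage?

06:40–09:10, 13:50–14:50

A, merged: 05:10–09:50, 12:40–14:50.
B, merged: 03:20–06:40, 09:10–13:50.
05:10–09:50 \ B = 06:40–09:10.
12:40–14:50 \ B = 13:50–14:50.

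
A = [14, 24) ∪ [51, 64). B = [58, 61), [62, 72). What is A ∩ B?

[14, 24): no overlap with the second set.
[51, 64) meets the second set on [58, 61), [62, 64).

[58, 61) ∪ [62, 64)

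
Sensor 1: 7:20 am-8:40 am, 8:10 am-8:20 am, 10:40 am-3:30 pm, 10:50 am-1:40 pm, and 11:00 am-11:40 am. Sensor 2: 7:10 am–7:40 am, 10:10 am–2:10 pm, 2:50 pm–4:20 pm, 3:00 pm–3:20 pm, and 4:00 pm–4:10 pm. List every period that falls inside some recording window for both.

Merge the first list: 7:20 am–8:40 am, 10:40 am–3:30 pm.
Merge the second list: 7:10 am–7:40 am, 10:10 am–2:10 pm, 2:50 pm–4:20 pm.
7:20 am–8:40 am meets the second set on 7:20 am–7:40 am.
10:40 am–3:30 pm meets the second set on 10:40 am–2:10 pm, 2:50 pm–3:30 pm.

7:20 am–7:40 am, 10:40 am–2:10 pm, 2:50 pm–3:30 pm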